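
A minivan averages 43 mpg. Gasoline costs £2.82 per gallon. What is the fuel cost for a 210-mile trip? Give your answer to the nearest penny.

£13.77

Fuel = 210 mi / 43 mpg = 4.884 gal
Cost = 4.884 gal × £2.82/gal = £13.77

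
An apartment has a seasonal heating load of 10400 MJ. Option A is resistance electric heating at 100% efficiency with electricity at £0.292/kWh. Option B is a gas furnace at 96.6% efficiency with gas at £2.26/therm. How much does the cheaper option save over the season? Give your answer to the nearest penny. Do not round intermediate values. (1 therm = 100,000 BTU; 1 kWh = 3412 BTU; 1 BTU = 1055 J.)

Heat load = 10400 MJ = 10,400,000,000 J / 1055 = 9,857,820 BTU
Gas: input = 9,857,820 / 0.966 = 10,204,783 BTU = 102 therm → 102 × £2.26 = £230.63
Electric: 9,857,820 BTU / 3412 = 2,889 kWh → × £0.292 = £843.64
Difference = |£230.63 − £843.64| = £613.01

£613.01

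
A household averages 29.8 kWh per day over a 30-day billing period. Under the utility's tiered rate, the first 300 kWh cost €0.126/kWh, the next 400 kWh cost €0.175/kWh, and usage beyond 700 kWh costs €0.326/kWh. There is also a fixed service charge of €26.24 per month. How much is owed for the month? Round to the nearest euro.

Usage = 29.8 kWh/day × 30 days = 894 kWh
First 300 kWh × €0.126 = €37.80
Next 400 kWh × €0.175 = €70.00
Remaining 194 kWh × €0.326 = €63.24
Energy charge = €171.04; + service €26.24 = €197.28 ≈ €197

€197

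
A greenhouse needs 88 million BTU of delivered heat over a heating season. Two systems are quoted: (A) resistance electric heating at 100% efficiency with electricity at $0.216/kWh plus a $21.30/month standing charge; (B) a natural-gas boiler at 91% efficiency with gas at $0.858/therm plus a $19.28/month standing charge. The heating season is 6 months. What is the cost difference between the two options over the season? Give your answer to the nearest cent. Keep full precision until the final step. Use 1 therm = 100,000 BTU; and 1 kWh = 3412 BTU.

Heat load = 88 × 10⁶ BTU = 88,000,000 BTU
Gas: input = 88,000,000 / 0.91 = 96,703,297 BTU = 967 therm → 967 × $0.858 = $829.71; + 6 × $19.28 standing = $945.39
Electric: 88,000,000 BTU / 3412 = 25,790 kWh → × $0.216 = $5,570.93; + 6 × $21.30 standing = $5,698.73
Difference = |$945.39 − $5,698.73| = $4,753.33

$4753.33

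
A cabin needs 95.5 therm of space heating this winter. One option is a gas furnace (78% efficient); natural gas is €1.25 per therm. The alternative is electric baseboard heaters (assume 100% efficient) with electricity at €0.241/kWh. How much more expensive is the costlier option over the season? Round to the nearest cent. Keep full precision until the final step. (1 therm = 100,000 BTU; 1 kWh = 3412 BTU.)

€521.50

Heat load = 95.5 therm × 100,000 = 9,550,000 BTU
Gas: input = 9,550,000 / 0.78 = 12,243,590 BTU = 122.4 therm → 122.4 × €1.25 = €153.04
Electric: 9,550,000 BTU / 3412 = 2,799 kWh → × €0.241 = €674.55
Difference = |€153.04 − €674.55| = €521.50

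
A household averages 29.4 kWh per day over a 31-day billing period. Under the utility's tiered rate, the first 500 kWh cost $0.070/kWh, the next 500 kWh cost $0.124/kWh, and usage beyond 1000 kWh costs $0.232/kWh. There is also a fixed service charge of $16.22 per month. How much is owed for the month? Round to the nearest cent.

Usage = 29.4 kWh/day × 31 days = 911.4 kWh
First 500 kWh × $0.070 = $35.00
Next 411.4 kWh × $0.124 = $51.01
Remaining tier: 0 kWh (not reached)
Energy charge = $86.01; + service $16.22 = $102.23

$102.23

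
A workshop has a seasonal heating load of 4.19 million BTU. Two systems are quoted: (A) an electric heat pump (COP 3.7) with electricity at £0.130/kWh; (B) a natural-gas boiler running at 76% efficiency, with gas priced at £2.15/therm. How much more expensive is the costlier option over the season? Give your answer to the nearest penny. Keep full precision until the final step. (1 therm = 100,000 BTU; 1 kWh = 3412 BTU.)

£75.39

Heat load = 4.19 × 10⁶ BTU = 4,190,000 BTU
Gas: input = 4,190,000 / 0.76 = 5,513,158 BTU = 55.13 therm → 55.13 × £2.15 = £118.53
Heat pump: 4,190,000 BTU / 3412 = 1,228 kWh heat; / 3.7 = 331.9 kWh in → × £0.130 = £43.15
Difference = |£118.53 − £43.15| = £75.39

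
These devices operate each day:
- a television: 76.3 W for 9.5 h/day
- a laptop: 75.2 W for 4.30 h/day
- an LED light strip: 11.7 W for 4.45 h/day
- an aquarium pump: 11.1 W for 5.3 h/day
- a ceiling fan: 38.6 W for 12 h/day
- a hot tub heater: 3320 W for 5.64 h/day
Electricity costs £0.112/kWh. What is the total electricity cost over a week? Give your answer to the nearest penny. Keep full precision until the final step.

television: 76.3 W × 9.5 h × 7 d = 5,074 Wh = 5.074 kWh
laptop: 75.2 W × 4.30 h × 7 d = 2,264 Wh = 2.264 kWh
LED light strip: 11.7 W × 4.45 h × 7 d = 364 Wh = 0.3645 kWh
aquarium pump: 11.1 W × 5.3 h × 7 d = 412 Wh = 0.4118 kWh
ceiling fan: 38.6 W × 12 h × 7 d = 3,242 Wh = 3.242 kWh
hot tub heater: 3320 W × 5.64 h × 7 d = 131,074 Wh = 131.1 kWh
Total energy = 5.074 + 2.264 + 0.3645 + 0.4118 + 3.242 + 131.1 = 142.4 kWh
Cost = 142.4 kWh × £0.112 = £15.95

£15.95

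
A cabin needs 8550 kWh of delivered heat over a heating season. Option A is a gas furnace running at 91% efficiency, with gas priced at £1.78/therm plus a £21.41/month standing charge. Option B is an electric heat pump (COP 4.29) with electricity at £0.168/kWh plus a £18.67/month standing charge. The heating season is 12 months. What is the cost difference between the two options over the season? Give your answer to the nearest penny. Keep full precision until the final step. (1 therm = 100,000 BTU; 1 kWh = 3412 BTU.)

£268.68

Heat load = 8550 kWh × 3412 = 29,172,600 BTU
Gas: input = 29,172,600 / 0.91 = 32,057,802 BTU = 320.6 therm → 320.6 × £1.78 = £570.63; + 12 × £21.41 standing = £827.55
Heat pump: 29,172,600 BTU / 3412 = 8,550 kWh heat; / 4.29 = 1,993 kWh in → × £0.168 = £334.83; + 12 × £18.67 standing = £558.87
Difference = |£827.55 − £558.87| = £268.68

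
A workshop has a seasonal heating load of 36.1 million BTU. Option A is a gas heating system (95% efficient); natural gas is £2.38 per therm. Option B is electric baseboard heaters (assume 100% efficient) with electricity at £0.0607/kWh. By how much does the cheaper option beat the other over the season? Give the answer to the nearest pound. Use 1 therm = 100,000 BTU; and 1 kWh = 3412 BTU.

Heat load = 36.1 × 10⁶ BTU = 36,100,000 BTU
Gas: input = 36,100,000 / 0.95 = 38,000,000 BTU = 380 therm → 380 × £2.38 = £904.40
Electric: 36,100,000 BTU / 3412 = 10,580 kWh → × £0.0607 = £642.22
Difference = |£904.40 − £642.22| = £262.18 ≈ £262

£262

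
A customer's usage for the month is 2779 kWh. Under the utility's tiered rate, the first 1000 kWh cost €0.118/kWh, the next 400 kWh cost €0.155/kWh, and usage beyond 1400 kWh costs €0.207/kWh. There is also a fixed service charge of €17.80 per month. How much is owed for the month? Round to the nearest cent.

€483.25

First 1000 kWh × €0.118 = €118.00
Next 400 kWh × €0.155 = €62.00
Remaining 1379 kWh × €0.207 = €285.45
Energy charge = €465.45; + service €17.80 = €483.25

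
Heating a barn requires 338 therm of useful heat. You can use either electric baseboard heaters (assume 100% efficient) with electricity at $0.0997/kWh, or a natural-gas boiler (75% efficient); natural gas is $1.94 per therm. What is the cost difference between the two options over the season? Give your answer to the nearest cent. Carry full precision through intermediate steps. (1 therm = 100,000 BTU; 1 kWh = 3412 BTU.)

$113.36

Heat load = 338 therm × 100,000 = 33,800,000 BTU
Gas: input = 33,800,000 / 0.75 = 45,066,667 BTU = 450.7 therm → 450.7 × $1.94 = $874.29
Electric: 33,800,000 BTU / 3412 = 9,906 kWh → × $0.0997 = $987.65
Difference = |$874.29 − $987.65| = $113.36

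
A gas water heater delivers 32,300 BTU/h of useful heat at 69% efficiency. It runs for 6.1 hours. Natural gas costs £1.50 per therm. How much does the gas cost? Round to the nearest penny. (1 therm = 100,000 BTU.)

Heat delivered = 32,300 BTU/h × 6.1 h = 197,030 BTU
Gas input = 197,030 / 0.69 = 285,551 BTU
= 285,551 / 100,000 = 2.856 therm
Cost = 2.856 × £1.50/therm = £4.28

£4.28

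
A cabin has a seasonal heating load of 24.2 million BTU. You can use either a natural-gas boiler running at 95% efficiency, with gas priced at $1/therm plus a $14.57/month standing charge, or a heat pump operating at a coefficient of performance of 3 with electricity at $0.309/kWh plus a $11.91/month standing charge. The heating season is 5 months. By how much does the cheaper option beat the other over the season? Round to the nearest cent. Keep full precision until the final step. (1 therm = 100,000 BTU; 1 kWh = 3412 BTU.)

$462.50

Heat load = 24.2 × 10⁶ BTU = 24,200,000 BTU
Gas: input = 24,200,000 / 0.95 = 25,473,684 BTU = 254.7 therm → 254.7 × $1 = $254.74; + 5 × $14.57 standing = $327.59
Heat pump: 24,200,000 BTU / 3412 = 7,093 kWh heat; / 3 = 2,364 kWh in → × $0.309 = $730.54; + 5 × $11.91 standing = $790.09
Difference = |$327.59 − $790.09| = $462.50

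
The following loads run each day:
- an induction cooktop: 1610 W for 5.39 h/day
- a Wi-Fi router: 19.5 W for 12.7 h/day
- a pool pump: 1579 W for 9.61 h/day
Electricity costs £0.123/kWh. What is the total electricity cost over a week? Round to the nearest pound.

induction cooktop: 1610 W × 5.39 h × 7 d = 60,745 Wh = 60.75 kWh
Wi-Fi router: 19.5 W × 12.7 h × 7 d = 1,734 Wh = 1.734 kWh
pool pump: 1579 W × 9.61 h × 7 d = 106,219 Wh = 106.2 kWh
Total energy = 60.75 + 1.734 + 106.2 = 168.7 kWh
Cost = 168.7 kWh × £0.123 = £20.75 ≈ £21

£21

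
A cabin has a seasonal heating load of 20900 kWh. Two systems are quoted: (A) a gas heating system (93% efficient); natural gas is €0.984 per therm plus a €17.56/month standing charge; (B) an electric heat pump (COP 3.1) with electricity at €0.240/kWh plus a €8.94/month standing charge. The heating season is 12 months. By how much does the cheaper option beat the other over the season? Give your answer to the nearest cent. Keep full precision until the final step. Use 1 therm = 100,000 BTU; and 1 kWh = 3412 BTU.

Heat load = 20900 kWh × 3412 = 71,310,800 BTU
Gas: input = 71,310,800 / 0.93 = 76,678,280 BTU = 766.8 therm → 766.8 × €0.984 = €754.51; + 12 × €17.56 standing = €965.23
Heat pump: 71,310,800 BTU / 3412 = 20,900 kWh heat; / 3.1 = 6,742 kWh in → × €0.240 = €1,618.06; + 12 × €8.94 standing = €1,725.34
Difference = |€965.23 − €1,725.34| = €760.11

€760.11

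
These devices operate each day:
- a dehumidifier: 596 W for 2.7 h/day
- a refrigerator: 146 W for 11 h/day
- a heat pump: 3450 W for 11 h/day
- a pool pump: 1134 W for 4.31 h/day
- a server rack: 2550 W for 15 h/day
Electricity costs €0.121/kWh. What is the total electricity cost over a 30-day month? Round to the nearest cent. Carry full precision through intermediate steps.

dehumidifier: 596 W × 2.7 h × 30 d = 48,276 Wh = 48.28 kWh
refrigerator: 146 W × 11 h × 30 d = 48,180 Wh = 48.18 kWh
heat pump: 3450 W × 11 h × 30 d = 1,138,500 Wh = 1,138 kWh
pool pump: 1134 W × 4.31 h × 30 d = 146,626 Wh = 146.6 kWh
server rack: 2550 W × 15 h × 30 d = 1,147,500 Wh = 1,148 kWh
Total energy = 48.28 + 48.18 + 1,138 + 146.6 + 1,148 = 2,529 kWh
Cost = 2,529 kWh × €0.121 = €306.02

€306.02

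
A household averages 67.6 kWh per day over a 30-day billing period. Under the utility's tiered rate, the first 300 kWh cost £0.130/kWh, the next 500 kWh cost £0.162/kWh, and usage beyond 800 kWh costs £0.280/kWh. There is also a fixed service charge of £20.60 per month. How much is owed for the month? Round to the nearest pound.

Usage = 67.6 kWh/day × 30 days = 2028 kWh
First 300 kWh × £0.130 = £39.00
Next 500 kWh × £0.162 = £81.00
Remaining 1228 kWh × £0.280 = £343.84
Energy charge = £463.84; + service £20.60 = £484.44 ≈ £484

£484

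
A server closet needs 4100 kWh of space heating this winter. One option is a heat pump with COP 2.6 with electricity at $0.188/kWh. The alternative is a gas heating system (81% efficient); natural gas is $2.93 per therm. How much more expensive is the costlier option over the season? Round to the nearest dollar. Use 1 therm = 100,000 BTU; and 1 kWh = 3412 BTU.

$210

Heat load = 4100 kWh × 3412 = 13,989,200 BTU
Gas: input = 13,989,200 / 0.81 = 17,270,617 BTU = 172.7 therm → 172.7 × $2.93 = $506.03
Heat pump: 13,989,200 BTU / 3412 = 4,100 kWh heat; / 2.6 = 1,577 kWh in → × $0.188 = $296.46
Difference = |$506.03 − $296.46| = $209.57 ≈ $210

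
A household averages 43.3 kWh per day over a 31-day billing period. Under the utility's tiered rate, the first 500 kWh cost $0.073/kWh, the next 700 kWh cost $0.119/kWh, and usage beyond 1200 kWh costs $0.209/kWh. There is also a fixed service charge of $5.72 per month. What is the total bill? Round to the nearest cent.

$155.26

Usage = 43.3 kWh/day × 31 days = 1342.3 kWh
First 500 kWh × $0.073 = $36.50
Next 700 kWh × $0.119 = $83.30
Remaining 142.3 kWh × $0.209 = $29.74
Energy charge = $149.54; + service $5.72 = $155.26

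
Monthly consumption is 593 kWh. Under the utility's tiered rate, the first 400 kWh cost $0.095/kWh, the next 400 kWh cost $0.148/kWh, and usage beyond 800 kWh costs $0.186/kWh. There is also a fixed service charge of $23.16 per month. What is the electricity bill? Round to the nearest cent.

First 400 kWh × $0.095 = $38.00
Next 193 kWh × $0.148 = $28.56
Remaining tier: 0 kWh (not reached)
Energy charge = $66.56; + service $23.16 = $89.72

$89.72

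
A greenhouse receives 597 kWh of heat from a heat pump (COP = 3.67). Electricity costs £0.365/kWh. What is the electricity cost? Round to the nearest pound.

£59

Electrical input = 597 kWh / 3.67 = 162.7 kWh
Cost = 162.7 × £0.365/kWh = £59.37 ≈ £59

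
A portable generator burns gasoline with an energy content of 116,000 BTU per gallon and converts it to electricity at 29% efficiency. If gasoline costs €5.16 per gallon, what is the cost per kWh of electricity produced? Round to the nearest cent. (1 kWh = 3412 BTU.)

€0.52

Electrical output per gallon = 116,000 BTU × 0.29 / 3412 BTU/kWh = 9.859 kWh
Cost per kWh = €5.16 / 9.859 kWh = €0.523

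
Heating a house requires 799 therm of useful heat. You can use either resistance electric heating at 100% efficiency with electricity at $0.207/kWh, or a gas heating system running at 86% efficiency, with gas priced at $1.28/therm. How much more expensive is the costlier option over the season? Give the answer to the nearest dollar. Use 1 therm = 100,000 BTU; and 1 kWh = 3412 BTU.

$3658

Heat load = 799 therm × 100,000 = 79,900,000 BTU
Gas: input = 79,900,000 / 0.86 = 92,906,977 BTU = 929.1 therm → 929.1 × $1.28 = $1,189.21
Electric: 79,900,000 BTU / 3412 = 23,420 kWh → × $0.207 = $4,847.39
Difference = |$1,189.21 − $4,847.39| = $3,658.18 ≈ $3658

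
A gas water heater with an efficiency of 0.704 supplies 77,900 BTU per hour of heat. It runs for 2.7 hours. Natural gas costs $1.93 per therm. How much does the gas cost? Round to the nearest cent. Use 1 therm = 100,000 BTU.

Heat delivered = 77,900 BTU/h × 2.7 h = 210,330 BTU
Gas input = 210,330 / 0.704 = 298,764 BTU
= 298,764 / 100,000 = 2.988 therm
Cost = 2.988 × $1.93/therm = $5.77

$5.77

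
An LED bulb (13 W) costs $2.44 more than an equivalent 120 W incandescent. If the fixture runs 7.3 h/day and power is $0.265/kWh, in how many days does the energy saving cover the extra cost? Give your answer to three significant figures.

11.8 days

Power saved = 120 − 13 = 107 W
Daily energy saved = 107 W × 7.3 h = 781.1 Wh = 0.7811 kWh
Daily savings = 0.7811 × $0.265 = $0.2070
Payback = $2.44 / $0.2070 per day = 11.79 days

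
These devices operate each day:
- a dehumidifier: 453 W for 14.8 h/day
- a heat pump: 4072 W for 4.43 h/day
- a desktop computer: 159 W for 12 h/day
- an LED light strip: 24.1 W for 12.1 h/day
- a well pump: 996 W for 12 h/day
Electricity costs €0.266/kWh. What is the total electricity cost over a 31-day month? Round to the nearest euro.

dehumidifier: 453 W × 14.8 h × 31 d = 207,836 Wh = 207.8 kWh
heat pump: 4072 W × 4.43 h × 31 d = 559,208 Wh = 559.2 kWh
desktop computer: 159 W × 12 h × 31 d = 59,148 Wh = 59.15 kWh
LED light strip: 24.1 W × 12.1 h × 31 d = 9,040 Wh = 9.04 kWh
well pump: 996 W × 12 h × 31 d = 370,512 Wh = 370.5 kWh
Total energy = 207.8 + 559.2 + 59.15 + 9.04 + 370.5 = 1,206 kWh
Cost = 1,206 kWh × €0.266 = €320.73 ≈ €321

€321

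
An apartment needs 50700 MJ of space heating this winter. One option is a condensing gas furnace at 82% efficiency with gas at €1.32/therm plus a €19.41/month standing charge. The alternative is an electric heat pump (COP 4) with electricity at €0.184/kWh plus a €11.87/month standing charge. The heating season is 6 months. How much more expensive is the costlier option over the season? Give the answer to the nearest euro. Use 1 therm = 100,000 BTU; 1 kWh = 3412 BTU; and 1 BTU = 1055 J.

Heat load = 50700 MJ = 50,700,000,000 J / 1055 = 48,056,872 BTU
Gas: input = 48,056,872 / 0.82 = 58,605,942 BTU = 586.1 therm → 586.1 × €1.32 = €773.60; + 6 × €19.41 standing = €890.06
Heat pump: 48,056,872 BTU / 3412 = 14,080 kWh heat; / 4 = 3,521 kWh in → × €0.184 = €647.89; + 6 × €11.87 standing = €719.11
Difference = |€890.06 − €719.11| = €170.94 ≈ €171

€171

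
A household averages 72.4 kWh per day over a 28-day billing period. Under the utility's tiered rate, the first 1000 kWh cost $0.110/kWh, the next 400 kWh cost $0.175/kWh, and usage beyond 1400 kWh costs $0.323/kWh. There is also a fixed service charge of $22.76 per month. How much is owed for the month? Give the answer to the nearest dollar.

Usage = 72.4 kWh/day × 28 days = 2027.2 kWh
First 1000 kWh × $0.110 = $110.00
Next 400 kWh × $0.175 = $70.00
Remaining 627.2 kWh × $0.323 = $202.59
Energy charge = $382.59; + service $22.76 = $405.35 ≈ $405

$405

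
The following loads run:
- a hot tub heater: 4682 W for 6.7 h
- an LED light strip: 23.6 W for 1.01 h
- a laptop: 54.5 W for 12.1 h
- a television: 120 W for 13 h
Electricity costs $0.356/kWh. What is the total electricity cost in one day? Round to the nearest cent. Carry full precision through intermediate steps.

$11.97

hot tub heater: 4682 W × 6.7 h = 31,369 Wh = 31.37 kWh
LED light strip: 23.6 W × 1.01 h = 24 Wh = 0.02384 kWh
laptop: 54.5 W × 12.1 h = 659 Wh = 0.6594 kWh
television: 120 W × 13 h = 1,560 Wh = 1.56 kWh
Total energy = 31.37 + 0.02384 + 0.6594 + 1.56 = 33.61 kWh
Cost = 33.61 kWh × $0.356 = $11.97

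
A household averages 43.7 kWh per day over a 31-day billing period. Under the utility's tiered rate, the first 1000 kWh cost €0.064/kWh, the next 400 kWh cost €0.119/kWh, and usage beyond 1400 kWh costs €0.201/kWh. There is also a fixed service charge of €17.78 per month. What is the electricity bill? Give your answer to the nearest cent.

€123.99

Usage = 43.7 kWh/day × 31 days = 1354.7 kWh
First 1000 kWh × €0.064 = €64.00
Next 354.7 kWh × €0.119 = €42.21
Remaining tier: 0 kWh (not reached)
Energy charge = €106.21; + service €17.78 = €123.99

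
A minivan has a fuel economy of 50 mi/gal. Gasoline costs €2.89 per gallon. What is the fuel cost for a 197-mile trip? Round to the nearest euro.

Fuel = 197 mi / 50 mpg = 3.94 gal
Cost = 3.94 gal × €2.89/gal = €11.39 ≈ €11

€11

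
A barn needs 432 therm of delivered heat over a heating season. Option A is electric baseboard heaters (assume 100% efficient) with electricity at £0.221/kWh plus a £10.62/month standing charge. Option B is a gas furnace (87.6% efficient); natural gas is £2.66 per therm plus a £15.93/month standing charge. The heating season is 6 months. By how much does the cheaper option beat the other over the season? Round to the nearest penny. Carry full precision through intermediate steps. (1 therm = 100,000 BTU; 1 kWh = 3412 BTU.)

Heat load = 432 therm × 100,000 = 43,200,000 BTU
Gas: input = 43,200,000 / 0.876 = 49,315,068 BTU = 493.2 therm → 493.2 × £2.66 = £1,311.78; + 6 × £15.93 standing = £1,407.36
Electric: 43,200,000 BTU / 3412 = 12,660 kWh → × £0.221 = £2,798.12; + 6 × £10.62 standing = £2,861.84
Difference = |£1,407.36 − £2,861.84| = £1,454.48

£1454.48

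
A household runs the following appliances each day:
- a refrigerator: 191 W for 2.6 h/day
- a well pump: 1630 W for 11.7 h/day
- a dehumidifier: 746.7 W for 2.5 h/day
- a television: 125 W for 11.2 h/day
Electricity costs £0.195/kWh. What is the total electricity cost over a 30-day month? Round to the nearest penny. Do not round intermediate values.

refrigerator: 191 W × 2.6 h × 30 d = 14,898 Wh = 14.9 kWh
well pump: 1630 W × 11.7 h × 30 d = 572,130 Wh = 572.1 kWh
dehumidifier: 746.7 W × 2.5 h × 30 d = 56,002 Wh = 56 kWh
television: 125 W × 11.2 h × 30 d = 42,000 Wh = 42 kWh
Total energy = 14.9 + 572.1 + 56 + 42 = 685 kWh
Cost = 685 kWh × £0.195 = £133.58

£133.58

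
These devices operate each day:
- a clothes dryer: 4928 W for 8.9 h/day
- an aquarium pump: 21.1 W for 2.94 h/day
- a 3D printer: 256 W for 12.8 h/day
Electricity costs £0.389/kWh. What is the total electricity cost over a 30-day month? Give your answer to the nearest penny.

clothes dryer: 4928 W × 8.9 h × 30 d = 1,315,776 Wh = 1,316 kWh
aquarium pump: 21.1 W × 2.94 h × 30 d = 1,861 Wh = 1.861 kWh
3D printer: 256 W × 12.8 h × 30 d = 98,304 Wh = 98.3 kWh
Total energy = 1,316 + 1.861 + 98.3 = 1,416 kWh
Cost = 1,416 kWh × £0.389 = £550.80

£550.80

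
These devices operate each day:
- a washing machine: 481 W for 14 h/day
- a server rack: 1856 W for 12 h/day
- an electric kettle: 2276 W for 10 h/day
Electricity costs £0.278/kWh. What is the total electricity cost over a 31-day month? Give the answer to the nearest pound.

£446

washing machine: 481 W × 14 h × 31 d = 208,754 Wh = 208.8 kWh
server rack: 1856 W × 12 h × 31 d = 690,432 Wh = 690.4 kWh
electric kettle: 2276 W × 10 h × 31 d = 705,560 Wh = 705.6 kWh
Total energy = 208.8 + 690.4 + 705.6 = 1,605 kWh
Cost = 1,605 kWh × £0.278 = £446.12 ≈ £446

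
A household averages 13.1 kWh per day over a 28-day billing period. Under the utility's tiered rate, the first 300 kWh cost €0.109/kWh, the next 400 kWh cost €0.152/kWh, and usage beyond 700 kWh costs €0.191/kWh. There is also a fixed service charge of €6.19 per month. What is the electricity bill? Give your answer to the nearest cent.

Usage = 13.1 kWh/day × 28 days = 366.8 kWh
First 300 kWh × €0.109 = €32.70
Next 66.8 kWh × €0.152 = €10.15
Remaining tier: 0 kWh (not reached)
Energy charge = €42.85; + service €6.19 = €49.04

€49.04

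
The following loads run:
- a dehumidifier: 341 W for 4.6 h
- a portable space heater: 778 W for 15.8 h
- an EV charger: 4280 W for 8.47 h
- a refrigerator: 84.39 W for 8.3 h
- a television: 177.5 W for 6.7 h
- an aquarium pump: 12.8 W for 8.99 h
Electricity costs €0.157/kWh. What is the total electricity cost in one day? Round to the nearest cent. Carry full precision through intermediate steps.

dehumidifier: 341 W × 4.6 h = 1,569 Wh = 1.569 kWh
portable space heater: 778 W × 15.8 h = 12,292 Wh = 12.29 kWh
EV charger: 4280 W × 8.47 h = 36,252 Wh = 36.25 kWh
refrigerator: 84.39 W × 8.3 h = 700 Wh = 0.7004 kWh
television: 177.5 W × 6.7 h = 1,189 Wh = 1.189 kWh
aquarium pump: 12.8 W × 8.99 h = 115 Wh = 0.1151 kWh
Total energy = 1.569 + 12.29 + 36.25 + 0.7004 + 1.189 + 0.1151 = 52.12 kWh
Cost = 52.12 kWh × €0.157 = €8.18

€8.18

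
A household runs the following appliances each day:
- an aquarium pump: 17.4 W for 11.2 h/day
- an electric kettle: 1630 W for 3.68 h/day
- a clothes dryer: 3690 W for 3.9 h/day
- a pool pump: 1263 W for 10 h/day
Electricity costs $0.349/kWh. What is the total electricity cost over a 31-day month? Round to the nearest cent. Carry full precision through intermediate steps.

$359.35

aquarium pump: 17.4 W × 11.2 h × 31 d = 6,041 Wh = 6.041 kWh
electric kettle: 1630 W × 3.68 h × 31 d = 185,950 Wh = 186 kWh
clothes dryer: 3690 W × 3.9 h × 31 d = 446,121 Wh = 446.1 kWh
pool pump: 1263 W × 10 h × 31 d = 391,530 Wh = 391.5 kWh
Total energy = 6.041 + 186 + 446.1 + 391.5 = 1,030 kWh
Cost = 1,030 kWh × $0.349 = $359.35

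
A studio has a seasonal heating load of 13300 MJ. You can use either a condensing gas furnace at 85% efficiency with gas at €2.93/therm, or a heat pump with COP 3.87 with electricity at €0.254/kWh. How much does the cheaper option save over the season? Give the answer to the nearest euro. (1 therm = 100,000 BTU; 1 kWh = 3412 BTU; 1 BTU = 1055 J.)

€192

Heat load = 13300 MJ = 13,300,000,000 J / 1055 = 12,606,635 BTU
Gas: input = 12,606,635 / 0.85 = 14,831,335 BTU = 148.3 therm → 148.3 × €2.93 = €434.56
Heat pump: 12,606,635 BTU / 3412 = 3,695 kWh heat; / 3.87 = 954.7 kWh in → × €0.254 = €242.50
Difference = |€434.56 − €242.50| = €192.06 ≈ €192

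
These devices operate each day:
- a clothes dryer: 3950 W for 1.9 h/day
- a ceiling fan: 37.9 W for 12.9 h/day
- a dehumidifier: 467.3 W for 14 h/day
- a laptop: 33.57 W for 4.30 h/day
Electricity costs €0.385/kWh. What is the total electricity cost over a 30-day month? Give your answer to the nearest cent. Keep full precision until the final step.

clothes dryer: 3950 W × 1.9 h × 30 d = 225,150 Wh = 225.2 kWh
ceiling fan: 37.9 W × 12.9 h × 30 d = 14,667 Wh = 14.67 kWh
dehumidifier: 467.3 W × 14 h × 30 d = 196,266 Wh = 196.3 kWh
laptop: 33.57 W × 4.30 h × 30 d = 4,331 Wh = 4.331 kWh
Total energy = 225.2 + 14.67 + 196.3 + 4.331 = 440.4 kWh
Cost = 440.4 kWh × €0.385 = €169.56

€169.56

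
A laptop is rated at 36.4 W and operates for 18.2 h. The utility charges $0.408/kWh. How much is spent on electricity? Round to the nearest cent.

Energy = 36.4 W × 18.2 h = 662 Wh = 0.6625 kWh
Cost = 0.6625 kWh × $0.408/kWh = $0.27

$0.27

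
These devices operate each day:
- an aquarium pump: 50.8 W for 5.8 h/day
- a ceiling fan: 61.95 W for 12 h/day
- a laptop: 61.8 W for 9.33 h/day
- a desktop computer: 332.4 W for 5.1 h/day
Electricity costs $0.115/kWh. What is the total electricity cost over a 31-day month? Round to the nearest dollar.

$12

aquarium pump: 50.8 W × 5.8 h × 31 d = 9,134 Wh = 9.134 kWh
ceiling fan: 61.95 W × 12 h × 31 d = 23,045 Wh = 23.05 kWh
laptop: 61.8 W × 9.33 h × 31 d = 17,874 Wh = 17.87 kWh
desktop computer: 332.4 W × 5.1 h × 31 d = 52,552 Wh = 52.55 kWh
Total energy = 9.134 + 23.05 + 17.87 + 52.55 = 102.6 kWh
Cost = 102.6 kWh × $0.115 = $11.80 ≈ $12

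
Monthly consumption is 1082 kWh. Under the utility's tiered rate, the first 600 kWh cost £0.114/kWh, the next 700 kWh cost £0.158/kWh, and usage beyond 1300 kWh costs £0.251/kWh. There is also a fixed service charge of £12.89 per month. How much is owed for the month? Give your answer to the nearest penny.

First 600 kWh × £0.114 = £68.40
Next 482 kWh × £0.158 = £76.16
Remaining tier: 0 kWh (not reached)
Energy charge = £144.56; + service £12.89 = £157.45

£157.45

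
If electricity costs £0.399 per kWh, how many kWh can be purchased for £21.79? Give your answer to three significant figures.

54.6 kWh

£21.79 / £0.399 per kWh = 54.61 kWh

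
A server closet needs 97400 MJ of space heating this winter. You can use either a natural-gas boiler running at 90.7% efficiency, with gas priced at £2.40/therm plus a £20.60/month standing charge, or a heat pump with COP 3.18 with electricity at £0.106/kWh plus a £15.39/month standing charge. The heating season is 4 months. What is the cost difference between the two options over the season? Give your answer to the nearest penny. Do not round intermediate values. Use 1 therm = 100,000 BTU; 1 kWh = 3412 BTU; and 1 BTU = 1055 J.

£1561.83

Heat load = 97400 MJ = 97,400,000,000 J / 1055 = 92,322,275 BTU
Gas: input = 92,322,275 / 0.907 = 101,788,616 BTU = 1,018 therm → 1,018 × £2.40 = £2,442.93; + 4 × £20.60 standing = £2,525.33
Heat pump: 92,322,275 BTU / 3412 = 27,060 kWh heat; / 3.18 = 8,509 kWh in → × £0.106 = £901.94; + 4 × £15.39 standing = £963.50
Difference = |£2,525.33 − £963.50| = £1,561.83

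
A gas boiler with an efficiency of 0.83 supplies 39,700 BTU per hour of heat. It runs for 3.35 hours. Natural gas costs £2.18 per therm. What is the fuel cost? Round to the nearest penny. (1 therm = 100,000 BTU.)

Heat delivered = 39,700 BTU/h × 3.35 h = 132,995 BTU
Gas input = 132,995 / 0.83 = 160,235 BTU
= 160,235 / 100,000 = 1.602 therm
Cost = 1.602 × £2.18/therm = £3.49

£3.49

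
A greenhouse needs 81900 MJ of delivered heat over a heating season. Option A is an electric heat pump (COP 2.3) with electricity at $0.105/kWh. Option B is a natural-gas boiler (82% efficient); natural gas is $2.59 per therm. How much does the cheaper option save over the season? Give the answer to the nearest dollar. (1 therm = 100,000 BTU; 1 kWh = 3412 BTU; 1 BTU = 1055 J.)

$1413

Heat load = 81900 MJ = 81,900,000,000 J / 1055 = 77,630,332 BTU
Gas: input = 77,630,332 / 0.82 = 94,671,136 BTU = 946.7 therm → 946.7 × $2.59 = $2,451.98
Heat pump: 77,630,332 BTU / 3412 = 22,750 kWh heat; / 2.3 = 9,892 kWh in → × $0.105 = $1,038.69
Difference = |$2,451.98 − $1,038.69| = $1,413.30 ≈ $1413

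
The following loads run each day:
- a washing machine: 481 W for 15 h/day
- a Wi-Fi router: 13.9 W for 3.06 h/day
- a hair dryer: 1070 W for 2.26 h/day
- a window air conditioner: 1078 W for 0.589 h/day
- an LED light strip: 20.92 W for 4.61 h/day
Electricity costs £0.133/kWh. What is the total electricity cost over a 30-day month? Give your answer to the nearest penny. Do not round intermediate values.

washing machine: 481 W × 15 h × 30 d = 216,450 Wh = 216.4 kWh
Wi-Fi router: 13.9 W × 3.06 h × 30 d = 1,276 Wh = 1.276 kWh
hair dryer: 1070 W × 2.26 h × 30 d = 72,546 Wh = 72.55 kWh
window air conditioner: 1078 W × 0.589 h × 30 d = 19,048 Wh = 19.05 kWh
LED light strip: 20.92 W × 4.61 h × 30 d = 2,893 Wh = 2.893 kWh
Total energy = 216.4 + 1.276 + 72.55 + 19.05 + 2.893 = 312.2 kWh
Cost = 312.2 kWh × £0.133 = £41.52

£41.52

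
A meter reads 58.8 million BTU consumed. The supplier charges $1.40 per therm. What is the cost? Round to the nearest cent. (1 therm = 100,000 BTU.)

58.8 million BTU × (10 therm/million BTU) = 588 therm
Cost = 588 therm × $1.40/therm = $823.20

$823.20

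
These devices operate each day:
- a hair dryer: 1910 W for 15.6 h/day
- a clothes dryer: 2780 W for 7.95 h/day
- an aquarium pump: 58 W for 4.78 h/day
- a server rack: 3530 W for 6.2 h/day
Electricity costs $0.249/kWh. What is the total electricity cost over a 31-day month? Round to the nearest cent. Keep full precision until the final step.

hair dryer: 1910 W × 15.6 h × 31 d = 923,676 Wh = 923.7 kWh
clothes dryer: 2780 W × 7.95 h × 31 d = 685,131 Wh = 685.1 kWh
aquarium pump: 58 W × 4.78 h × 31 d = 8,594 Wh = 8.594 kWh
server rack: 3530 W × 6.2 h × 31 d = 678,466 Wh = 678.5 kWh
Total energy = 923.7 + 685.1 + 8.594 + 678.5 = 2,296 kWh
Cost = 2,296 kWh × $0.249 = $571.67

$571.67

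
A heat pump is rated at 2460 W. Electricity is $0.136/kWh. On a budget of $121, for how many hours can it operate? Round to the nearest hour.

Energy budget = $121 / $0.136 per kWh = 889.7 kWh = 889,706 Wh
Runtime = 889,706 Wh / 2460 W = 361.7 h

362 h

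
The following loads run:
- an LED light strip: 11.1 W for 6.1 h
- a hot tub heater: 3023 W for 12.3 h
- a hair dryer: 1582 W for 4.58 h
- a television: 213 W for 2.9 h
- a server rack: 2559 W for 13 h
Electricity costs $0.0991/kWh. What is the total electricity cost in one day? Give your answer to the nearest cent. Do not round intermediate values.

LED light strip: 11.1 W × 6.1 h = 68 Wh = 0.06771 kWh
hot tub heater: 3023 W × 12.3 h = 37,183 Wh = 37.18 kWh
hair dryer: 1582 W × 4.58 h = 7,246 Wh = 7.246 kWh
television: 213 W × 2.9 h = 618 Wh = 0.6177 kWh
server rack: 2559 W × 13 h = 33,267 Wh = 33.27 kWh
Total energy = 0.06771 + 37.18 + 7.246 + 0.6177 + 33.27 = 78.38 kWh
Cost = 78.38 kWh × $0.0991 = $7.77

$7.77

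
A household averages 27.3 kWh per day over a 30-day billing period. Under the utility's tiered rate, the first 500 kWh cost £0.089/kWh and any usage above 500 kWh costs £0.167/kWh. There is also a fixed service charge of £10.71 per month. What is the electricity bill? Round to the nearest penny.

£108.48

Usage = 27.3 kWh/day × 30 days = 819 kWh
First 500 kWh × £0.089 = £44.50
Remaining 319 kWh × £0.167 = £53.27
Energy charge = £97.77; + service £10.71 = £108.48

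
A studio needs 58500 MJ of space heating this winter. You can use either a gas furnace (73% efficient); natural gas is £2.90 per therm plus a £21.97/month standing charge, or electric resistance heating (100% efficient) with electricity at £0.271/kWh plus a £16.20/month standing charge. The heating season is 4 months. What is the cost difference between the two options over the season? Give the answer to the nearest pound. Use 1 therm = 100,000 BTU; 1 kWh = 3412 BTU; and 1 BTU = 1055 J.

Heat load = 58500 MJ = 58,500,000,000 J / 1055 = 55,450,237 BTU
Gas: input = 55,450,237 / 0.73 = 75,959,229 BTU = 759.6 therm → 759.6 × £2.90 = £2,202.82; + 4 × £21.97 standing = £2,290.70
Electric: 55,450,237 BTU / 3412 = 16,250 kWh → × £0.271 = £4,404.17; + 4 × £16.20 standing = £4,468.97
Difference = |£2,290.70 − £4,468.97| = £2,178.27 ≈ £2178

£2178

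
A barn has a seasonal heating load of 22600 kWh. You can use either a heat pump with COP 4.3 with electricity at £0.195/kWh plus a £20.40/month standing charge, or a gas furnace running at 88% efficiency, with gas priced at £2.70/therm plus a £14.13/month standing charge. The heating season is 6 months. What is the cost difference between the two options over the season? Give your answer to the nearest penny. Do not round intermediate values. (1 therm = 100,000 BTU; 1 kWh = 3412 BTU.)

£1303.41

Heat load = 22600 kWh × 3412 = 77,111,200 BTU
Gas: input = 77,111,200 / 0.880 = 87,626,364 BTU = 876.3 therm → 876.3 × £2.70 = £2,365.91; + 6 × £14.13 standing = £2,450.69
Heat pump: 77,111,200 BTU / 3412 = 22,600 kWh heat; / 4.3 = 5,256 kWh in → × £0.195 = £1,024.88; + 6 × £20.40 standing = £1,147.28
Difference = |£2,450.69 − £1,147.28| = £1,303.41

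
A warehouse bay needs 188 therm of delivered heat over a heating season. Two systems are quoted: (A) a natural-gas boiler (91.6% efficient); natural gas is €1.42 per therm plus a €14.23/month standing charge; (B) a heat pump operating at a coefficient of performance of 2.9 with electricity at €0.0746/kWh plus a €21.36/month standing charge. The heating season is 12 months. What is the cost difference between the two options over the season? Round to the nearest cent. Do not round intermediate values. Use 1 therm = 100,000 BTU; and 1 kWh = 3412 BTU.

Heat load = 188 therm × 100,000 = 18,800,000 BTU
Gas: input = 18,800,000 / 0.916 = 20,524,017 BTU = 205.2 therm → 205.2 × €1.42 = €291.44; + 12 × €14.23 standing = €462.20
Heat pump: 18,800,000 BTU / 3412 = 5,510 kWh heat; / 2.9 = 1,900 kWh in → × €0.0746 = €141.74; + 12 × €21.36 standing = €398.06
Difference = |€462.20 − €398.06| = €64.14

€64.14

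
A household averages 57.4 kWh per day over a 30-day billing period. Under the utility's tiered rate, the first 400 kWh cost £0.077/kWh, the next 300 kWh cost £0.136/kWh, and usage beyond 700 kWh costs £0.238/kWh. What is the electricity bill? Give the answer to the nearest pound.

£315

Usage = 57.4 kWh/day × 30 days = 1722 kWh
First 400 kWh × £0.077 = £30.80
Next 300 kWh × £0.136 = £40.80
Remaining 1022 kWh × £0.238 = £243.24
Total = £314.84 ≈ £315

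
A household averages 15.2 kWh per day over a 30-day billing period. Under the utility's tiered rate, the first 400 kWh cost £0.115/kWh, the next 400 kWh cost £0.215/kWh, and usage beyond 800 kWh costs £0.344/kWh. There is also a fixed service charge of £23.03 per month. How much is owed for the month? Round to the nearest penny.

£81.07

Usage = 15.2 kWh/day × 30 days = 456 kWh
First 400 kWh × £0.115 = £46.00
Next 56 kWh × £0.215 = £12.04
Remaining tier: 0 kWh (not reached)
Energy charge = £58.04; + service £23.03 = £81.07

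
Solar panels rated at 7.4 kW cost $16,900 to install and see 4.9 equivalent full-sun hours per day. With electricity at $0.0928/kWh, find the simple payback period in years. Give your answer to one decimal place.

Daily generation = 7.4 kW × 4.9 h = 36.26 kWh
Annual generation = 36.26 × 365 = 13235 kWh
Annual savings = 13235 × $0.0928 = $1,228.20
Payback = $16,900 / $1,228.20 = 13.8 years

13.8 years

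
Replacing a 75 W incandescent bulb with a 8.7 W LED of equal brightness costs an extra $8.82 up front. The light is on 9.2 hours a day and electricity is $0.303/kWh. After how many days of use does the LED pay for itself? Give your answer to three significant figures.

Power saved = 75 − 8.7 = 66.3 W
Daily energy saved = 66.3 W × 9.2 h = 610 Wh = 0.60996 kWh
Daily savings = 0.60996 × $0.303 = $0.1848
Payback = $8.82 / $0.1848 per day = 47.72 days

47.7 days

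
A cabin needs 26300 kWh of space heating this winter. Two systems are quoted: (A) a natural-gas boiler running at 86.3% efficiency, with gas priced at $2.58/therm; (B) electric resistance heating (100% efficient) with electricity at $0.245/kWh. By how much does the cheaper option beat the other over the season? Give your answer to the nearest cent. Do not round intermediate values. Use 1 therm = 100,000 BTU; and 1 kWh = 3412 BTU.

$3760.79

Heat load = 26300 kWh × 3412 = 89,735,600 BTU
Gas: input = 89,735,600 / 0.863 = 103,980,997 BTU = 1,040 therm → 1,040 × $2.58 = $2,682.71
Electric: 89,735,600 BTU / 3412 = 26,300 kWh → × $0.245 = $6,443.50
Difference = |$2,682.71 − $6,443.50| = $3,760.79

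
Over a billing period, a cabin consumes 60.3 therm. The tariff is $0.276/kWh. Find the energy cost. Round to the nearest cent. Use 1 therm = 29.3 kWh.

60.3 therm × (29.3 kWh/therm) = 1,767 kWh
Cost = 1,767 kWh × $0.276/kWh = $487.63

$487.63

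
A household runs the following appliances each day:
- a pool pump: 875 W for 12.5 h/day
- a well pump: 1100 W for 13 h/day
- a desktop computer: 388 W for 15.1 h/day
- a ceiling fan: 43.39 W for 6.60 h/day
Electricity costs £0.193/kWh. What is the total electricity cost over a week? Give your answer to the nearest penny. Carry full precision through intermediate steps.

£42.40

pool pump: 875 W × 12.5 h × 7 d = 76,562 Wh = 76.56 kWh
well pump: 1100 W × 13 h × 7 d = 100,100 Wh = 100.1 kWh
desktop computer: 388 W × 15.1 h × 7 d = 41,012 Wh = 41.01 kWh
ceiling fan: 43.39 W × 6.60 h × 7 d = 2,005 Wh = 2.005 kWh
Total energy = 76.56 + 100.1 + 41.01 + 2.005 = 219.7 kWh
Cost = 219.7 kWh × £0.193 = £42.40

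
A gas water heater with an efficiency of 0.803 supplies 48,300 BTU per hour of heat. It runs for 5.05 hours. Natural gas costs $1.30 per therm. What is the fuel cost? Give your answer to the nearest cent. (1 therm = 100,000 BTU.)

$3.95

Heat delivered = 48,300 BTU/h × 5.05 h = 243,915 BTU
Gas input = 243,915 / 0.803 = 303,755 BTU
= 303,755 / 100,000 = 3.038 therm
Cost = 3.038 × $1.30/therm = $3.95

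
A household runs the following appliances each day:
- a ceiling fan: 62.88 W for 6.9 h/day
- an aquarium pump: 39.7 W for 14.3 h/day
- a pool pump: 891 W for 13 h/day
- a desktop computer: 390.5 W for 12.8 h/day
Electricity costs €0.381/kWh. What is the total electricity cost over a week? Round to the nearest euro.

ceiling fan: 62.88 W × 6.9 h × 7 d = 3,037 Wh = 3.037 kWh
aquarium pump: 39.7 W × 14.3 h × 7 d = 3,974 Wh = 3.974 kWh
pool pump: 891 W × 13 h × 7 d = 81,081 Wh = 81.08 kWh
desktop computer: 390.5 W × 12.8 h × 7 d = 34,989 Wh = 34.99 kWh
Total energy = 3.037 + 3.974 + 81.08 + 34.99 = 123.1 kWh
Cost = 123.1 kWh × €0.381 = €46.89 ≈ €47

€47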